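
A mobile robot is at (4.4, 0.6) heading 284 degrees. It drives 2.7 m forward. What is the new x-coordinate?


x_new = x0 + d*cos(theta)
= 4.4 + 2.7*cos(284)
= 4.4 + 0.6532
= 5.0532


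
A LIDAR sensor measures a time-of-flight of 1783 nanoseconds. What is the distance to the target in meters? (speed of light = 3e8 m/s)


tof = 1783 ns = 1.783e-06 s
dist = c * tof / 2
= 3e8 * 1.783e-06 / 2
= 267.45 m


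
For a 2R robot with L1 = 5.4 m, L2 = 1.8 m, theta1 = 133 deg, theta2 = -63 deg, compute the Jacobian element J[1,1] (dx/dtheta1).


J[1,1] = -L1*sin(t1) - L2*sin(t1+t2)
= -5.4*sin(133) - 1.8*sin(70)
= -5.6408


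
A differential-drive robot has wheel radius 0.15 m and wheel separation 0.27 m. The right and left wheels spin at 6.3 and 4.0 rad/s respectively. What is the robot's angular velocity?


vR = r*wR = 0.15*6.3 = 0.945 m/s
vL = r*wL = 0.15*4.0 = 0.6 m/s
v = (vR+vL)/2 = 0.7725 m/s
omega = (vR-vL)/L = 1.2778 rad/s
angular velocity = 1.2778 rad/s


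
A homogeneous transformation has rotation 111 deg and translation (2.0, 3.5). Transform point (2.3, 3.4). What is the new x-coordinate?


x' = cos(theta)*px - sin(theta)*py + tx
= -0.3584*2.3 - 0.9336*3.4 + 2.0
= -1.9984


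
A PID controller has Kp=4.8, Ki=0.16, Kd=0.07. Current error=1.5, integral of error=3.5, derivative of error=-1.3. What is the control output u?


u = Kp*e + Ki*int(e) + Kd*de/dt
= 4.8*1.5 + 0.16*3.5 + 0.07*(-1.3)
= 7.2 + 0.56 + -0.091
= 7.669


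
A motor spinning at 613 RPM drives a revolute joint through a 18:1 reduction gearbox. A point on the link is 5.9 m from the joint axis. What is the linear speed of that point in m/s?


omega_motor = 613 * 2*pi/60 = 64.1932 rad/s
omega_joint = omega_motor / 18 = 3.5663 rad/s
v = omega_joint * r = 3.5663 * 5.9
= 21.0411 m/s


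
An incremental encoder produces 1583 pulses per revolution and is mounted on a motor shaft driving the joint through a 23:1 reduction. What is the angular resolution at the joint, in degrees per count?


counts per rev = 1583
effective counts at joint = 1583 * 23 = 36409
resolution = 360 / 36409
= 0.0099 deg/count


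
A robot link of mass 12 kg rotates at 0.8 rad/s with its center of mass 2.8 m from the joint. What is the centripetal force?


F = m * omega^2 * r
= 12 * 0.8^2 * 2.8
= 12 * 0.64 * 2.8
= 21.504 N


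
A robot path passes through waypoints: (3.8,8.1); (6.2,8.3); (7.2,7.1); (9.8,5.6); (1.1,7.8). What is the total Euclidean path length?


Segment lengths:
  seg1 = sqrt((2.4)^2 + (0.2)^2) = 2.4083
  seg2 = sqrt((1.0)^2 + (-1.2)^2) = 1.562
  seg3 = sqrt((2.6)^2 + (-1.5)^2) = 3.0017
  seg4 = sqrt((-8.7)^2 + (2.2)^2) = 8.9739
Total = 15.9459


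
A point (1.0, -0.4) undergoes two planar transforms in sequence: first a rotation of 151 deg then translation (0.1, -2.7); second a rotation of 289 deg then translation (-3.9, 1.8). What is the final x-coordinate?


After transform 1:
x1 = cos(151)*1.0 - sin(151)*-0.4 + 0.1 = -0.5807
y1 = sin(151)*1.0 + cos(151)*-0.4 + -2.7 = -1.8653
After transform 2:
x2 = cos(289)*-0.5807 - sin(289)*-1.8653 + -3.9
= -5.8528


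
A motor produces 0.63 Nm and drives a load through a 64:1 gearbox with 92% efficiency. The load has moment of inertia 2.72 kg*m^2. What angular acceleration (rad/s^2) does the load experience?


tau_out = tau_motor * N * eta
= 0.63 * 64 * 0.92 = 37.0944 Nm
alpha = tau_out / I = 37.0944 / 2.72
= 13.6376 rad/s^2


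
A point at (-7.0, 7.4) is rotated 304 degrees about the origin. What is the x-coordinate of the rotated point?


x' = x*cos(theta) - y*sin(theta)
cos(304 deg) = 0.5592, sin(304 deg) = -0.829
x' = -7.0 * 0.5592 - 7.4 * -0.829
= -3.9144 - -6.1349
= 2.2205


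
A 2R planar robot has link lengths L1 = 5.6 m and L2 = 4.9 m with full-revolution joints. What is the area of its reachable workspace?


r_max = L1 + L2 = 10.5 m
r_min = |L1 - L2| = 0.7 m
Area = pi*(r_max^2 - r_min^2)
= pi*(110.25 - 0.49)
= pi * 109.76
= 344.8212 m^2


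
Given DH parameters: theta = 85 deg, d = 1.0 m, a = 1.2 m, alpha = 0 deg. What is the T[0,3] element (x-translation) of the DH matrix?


T[0,3] = a * cos(theta)
= 1.2 * cos(85 deg)
= 1.2 * 0.0872
= 0.1046


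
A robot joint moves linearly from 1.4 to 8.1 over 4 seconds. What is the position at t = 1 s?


s = t/T = 1/4 = 0.25
p(t) = p0 + (pf-p0)*s
= 1.4 + (8.1 - 1.4) * 0.25
= 3.075


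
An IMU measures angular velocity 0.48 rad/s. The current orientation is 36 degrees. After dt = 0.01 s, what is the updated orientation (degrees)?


delta_theta = w * dt = 0.48 * 0.01 = 0.0048 rad
= 0.275 deg
theta_new = 36 + 0.275 = 36.275 deg


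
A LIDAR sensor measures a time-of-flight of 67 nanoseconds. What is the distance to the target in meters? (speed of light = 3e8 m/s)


tof = 67 ns = 6.7e-08 s
dist = c * tof / 2
= 3e8 * 6.7e-08 / 2
= 10.05 m


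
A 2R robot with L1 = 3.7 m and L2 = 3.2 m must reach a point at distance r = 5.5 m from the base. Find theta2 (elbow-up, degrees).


cos(theta2) = (r^2 - L1^2 - L2^2) / (2*L1*L2)
cos(theta2) = (30.25 - 13.69 - 10.24) / 23.68
cos(theta2) = 0.266892
theta2 = 74.5206 degrees


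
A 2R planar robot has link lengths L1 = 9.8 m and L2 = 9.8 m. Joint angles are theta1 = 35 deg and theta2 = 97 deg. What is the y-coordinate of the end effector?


Convert angles to radians: theta1 = 0.6109, theta2 = 1.693
y = L1*sin(theta1) + L2*sin(theta1+theta2)
y = 5.621 + 7.2828
y = 12.9039


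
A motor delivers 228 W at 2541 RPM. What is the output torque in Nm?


omega = 2541 * 2*pi/60 = 266.0929 rad/s
tau = P / omega = 228 / 266.0929
= 0.8568 Nm


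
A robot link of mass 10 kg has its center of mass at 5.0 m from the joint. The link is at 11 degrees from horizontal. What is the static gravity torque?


tau = m*g*L*cos(angle)
= 10 * 9.81 * 5.0 * cos(11 deg)
= 10 * 9.81 * 5.0 * 0.9816
= 481.4881 Nm


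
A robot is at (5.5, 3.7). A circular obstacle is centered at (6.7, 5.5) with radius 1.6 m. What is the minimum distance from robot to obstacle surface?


center_dist = sqrt((5.5-6.7)^2 + (3.7-5.5)^2)
= sqrt(1.44 + 3.24)
= 2.1633
min_dist = center_dist - radius = 2.1633 - 1.6 = 0.5633 m


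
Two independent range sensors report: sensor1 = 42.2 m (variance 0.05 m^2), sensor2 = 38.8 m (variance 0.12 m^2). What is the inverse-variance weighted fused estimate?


w1 = (1/var1) / (1/var1 + 1/var2)
   = 20.0 / (20.0 + 8.3333) = 0.7059
w2 = 1 - w1 = 0.2941
fused = w1*s1 + w2*s2 = 29.7882 + 11.4118
= 41.2 m


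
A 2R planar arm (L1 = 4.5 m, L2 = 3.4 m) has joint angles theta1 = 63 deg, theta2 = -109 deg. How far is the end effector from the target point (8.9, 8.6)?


End effector via forward kinematics:
x = L1*cos(t1) + L2*cos(t1+t2) = 4.4048
y = L1*sin(t1) + L2*sin(t1+t2) = 1.5638
Distance to target:
d = sqrt((8.9 - 4.4048)^2 + (8.6 - 1.5638)^2)
= sqrt(20.2069 + 49.5085)
= 8.3496 m


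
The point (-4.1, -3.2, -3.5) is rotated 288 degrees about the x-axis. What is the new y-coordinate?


Rotation about x-axis: y' = y*cos(theta) - z*sin(theta)
= -3.2 * 0.309 - -3.5 * -0.9511
= -4.3176


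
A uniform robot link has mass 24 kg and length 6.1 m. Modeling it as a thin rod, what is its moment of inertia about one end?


I = (1/3) * m * L^2
= (1/3) * 24 * 6.1^2
= 0.333333 * 24 * 37.21
= 297.68 kg*m^2


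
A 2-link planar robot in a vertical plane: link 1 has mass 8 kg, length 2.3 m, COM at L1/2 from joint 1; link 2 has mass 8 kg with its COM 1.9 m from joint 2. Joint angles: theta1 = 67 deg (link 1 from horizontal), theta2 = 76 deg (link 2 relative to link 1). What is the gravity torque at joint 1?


Horizontal distance from joint 1 to link-1 COM:
  x_c1 = (L1/2)*cos(t1) = 1.15 * 0.3907 = 0.4493 m
Horizontal distance from joint 1 to link-2 COM:
  x_c2 = L1*cos(t1) + Lc2*cos(t1+t2)
       = 2.3*0.3907 + 1.9*-0.7986 = -0.6187 m
tau1 = m1*g*x_c1 + m2*g*x_c2
     = 8*9.81*0.4493 + 8*9.81*-0.6187
     = 35.2643 + -48.5576
     = -13.2933 Nm


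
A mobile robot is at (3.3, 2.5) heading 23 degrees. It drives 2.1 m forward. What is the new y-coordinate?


y_new = y0 + d*sin(theta)
= 2.5 + 2.1*sin(23)
= 2.5 + 0.8205
= 3.3205


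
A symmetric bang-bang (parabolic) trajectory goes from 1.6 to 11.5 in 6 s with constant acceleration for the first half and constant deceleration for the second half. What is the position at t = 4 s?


Symmetric rest-to-rest: each phase covers (pf-p0)/2 in time T/2. 0.5*a*(T/2)^2 = (pf-p0)/2 => a = 4*(pf-p0)/T^2
a = 4*(11.5-1.6)/6^2 = 1.1
t = 4 is in the deceleration phase (t > T/2).
p = pf - 0.5*a*(T-t)^2 = 11.5 - 0.5*1.1*2^2
= 9.3


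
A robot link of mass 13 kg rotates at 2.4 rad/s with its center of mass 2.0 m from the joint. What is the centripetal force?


F = m * omega^2 * r
= 13 * 2.4^2 * 2.0
= 13 * 5.76 * 2.0
= 149.76 N


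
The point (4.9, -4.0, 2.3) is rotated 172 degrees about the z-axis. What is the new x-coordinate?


Rotation about z-axis: x' = x*cos(theta) - y*sin(theta)
= 4.9 * -0.9903 - -4.0 * 0.1392
= -4.2956


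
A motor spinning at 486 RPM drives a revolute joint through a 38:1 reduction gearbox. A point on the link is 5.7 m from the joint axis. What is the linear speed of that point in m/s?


omega_motor = 486 * 2*pi/60 = 50.8938 rad/s
omega_joint = omega_motor / 38 = 1.3393 rad/s
v = omega_joint * r = 1.3393 * 5.7
= 7.6341 m/s


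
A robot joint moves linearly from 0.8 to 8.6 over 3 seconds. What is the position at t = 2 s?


s = t/T = 2/3 = 0.6667
p(t) = p0 + (pf-p0)*s
= 0.8 + (8.6 - 0.8) * 0.6667
= 6.0


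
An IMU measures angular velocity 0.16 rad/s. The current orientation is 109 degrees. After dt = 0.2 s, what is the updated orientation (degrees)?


delta_theta = w * dt = 0.16 * 0.2 = 0.032 rad
= 1.8335 deg
theta_new = 109 + 1.8335 = 110.8335 deg


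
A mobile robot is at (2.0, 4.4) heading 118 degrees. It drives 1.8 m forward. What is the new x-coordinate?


x_new = x0 + d*cos(theta)
= 2.0 + 1.8*cos(118)
= 2.0 + -0.845
= 1.155


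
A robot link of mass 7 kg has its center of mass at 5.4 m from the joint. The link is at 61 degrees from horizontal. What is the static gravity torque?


tau = m*g*L*cos(angle)
= 7 * 9.81 * 5.4 * cos(61 deg)
= 7 * 9.81 * 5.4 * 0.4848
= 179.7761 Nm


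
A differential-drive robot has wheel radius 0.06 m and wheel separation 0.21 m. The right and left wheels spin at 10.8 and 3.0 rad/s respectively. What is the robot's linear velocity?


vR = r*wR = 0.06*10.8 = 0.648 m/s
vL = r*wL = 0.06*3.0 = 0.18 m/s
v = (vR+vL)/2 = 0.414 m/s
omega = (vR-vL)/L = 2.2286 rad/s
linear velocity = 0.414 m/s


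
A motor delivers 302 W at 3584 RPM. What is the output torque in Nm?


omega = 3584 * 2*pi/60 = 375.3156 rad/s
tau = P / omega = 302 / 375.3156
= 0.8047 Nm


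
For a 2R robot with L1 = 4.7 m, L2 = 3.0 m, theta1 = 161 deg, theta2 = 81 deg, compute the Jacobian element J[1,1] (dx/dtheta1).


J[1,1] = -L1*sin(t1) - L2*sin(t1+t2)
= -4.7*sin(161) - 3.0*sin(242)
= 1.1187


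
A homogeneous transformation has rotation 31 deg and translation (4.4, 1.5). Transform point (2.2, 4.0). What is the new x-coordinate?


x' = cos(theta)*px - sin(theta)*py + tx
= 0.8572*2.2 - 0.515*4.0 + 4.4
= 4.2256


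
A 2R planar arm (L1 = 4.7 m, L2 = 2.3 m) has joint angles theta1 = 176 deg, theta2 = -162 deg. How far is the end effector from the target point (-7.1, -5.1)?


End effector via forward kinematics:
x = L1*cos(t1) + L2*cos(t1+t2) = -2.4569
y = L1*sin(t1) + L2*sin(t1+t2) = 0.8843
Distance to target:
d = sqrt((-7.1 - -2.4569)^2 + (-5.1 - 0.8843)^2)
= sqrt(21.5586 + 35.8116)
= 7.5743 m


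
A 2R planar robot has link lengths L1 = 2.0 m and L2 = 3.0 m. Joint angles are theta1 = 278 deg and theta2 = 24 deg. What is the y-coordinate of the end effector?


Convert angles to radians: theta1 = 4.852, theta2 = 0.4189
y = L1*sin(theta1) + L2*sin(theta1+theta2)
y = -1.9805 + -2.5441
y = -4.5247


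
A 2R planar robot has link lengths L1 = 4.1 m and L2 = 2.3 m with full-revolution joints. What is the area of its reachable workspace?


r_max = L1 + L2 = 6.4 m
r_min = |L1 - L2| = 1.8 m
Area = pi*(r_max^2 - r_min^2)
= pi*(40.96 - 3.24)
= pi * 37.72
= 118.5009 m^2


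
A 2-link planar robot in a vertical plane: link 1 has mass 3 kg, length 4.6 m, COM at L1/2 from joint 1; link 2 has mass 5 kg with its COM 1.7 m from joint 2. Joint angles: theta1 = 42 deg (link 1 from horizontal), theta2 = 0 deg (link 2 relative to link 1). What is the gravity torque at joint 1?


Horizontal distance from joint 1 to link-1 COM:
  x_c1 = (L1/2)*cos(t1) = 2.3 * 0.7431 = 1.7092 m
Horizontal distance from joint 1 to link-2 COM:
  x_c2 = L1*cos(t1) + Lc2*cos(t1+t2)
       = 4.6*0.7431 + 1.7*0.7431 = 4.6818 m
tau1 = m1*g*x_c1 + m2*g*x_c2
     = 3*9.81*1.7092 + 5*9.81*4.6818
     = 50.3027 + 229.6429
     = 279.9456 Nm


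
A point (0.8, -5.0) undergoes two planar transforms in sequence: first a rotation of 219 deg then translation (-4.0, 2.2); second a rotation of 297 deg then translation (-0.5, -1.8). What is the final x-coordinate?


After transform 1:
x1 = cos(219)*0.8 - sin(219)*-5.0 + -4.0 = -7.7683
y1 = sin(219)*0.8 + cos(219)*-5.0 + 2.2 = 5.5823
After transform 2:
x2 = cos(297)*-7.7683 - sin(297)*5.5823 + -0.5
= 0.9471


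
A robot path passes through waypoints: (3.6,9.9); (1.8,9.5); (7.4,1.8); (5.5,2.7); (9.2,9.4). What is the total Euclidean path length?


Segment lengths:
  seg1 = sqrt((-1.8)^2 + (-0.4)^2) = 1.8439
  seg2 = sqrt((5.6)^2 + (-7.7)^2) = 9.521
  seg3 = sqrt((-1.9)^2 + (0.9)^2) = 2.1024
  seg4 = sqrt((3.7)^2 + (6.7)^2) = 7.6538
Total = 21.1211


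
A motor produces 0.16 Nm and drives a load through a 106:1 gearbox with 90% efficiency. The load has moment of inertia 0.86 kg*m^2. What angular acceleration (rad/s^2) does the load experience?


tau_out = tau_motor * N * eta
= 0.16 * 106 * 0.9 = 15.264 Nm
alpha = tau_out / I = 15.264 / 0.86
= 17.7488 rad/s^2


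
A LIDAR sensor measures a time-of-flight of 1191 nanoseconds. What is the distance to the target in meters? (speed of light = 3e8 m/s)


tof = 1191 ns = 1.191e-06 s
dist = c * tof / 2
= 3e8 * 1.191e-06 / 2
= 178.65 m


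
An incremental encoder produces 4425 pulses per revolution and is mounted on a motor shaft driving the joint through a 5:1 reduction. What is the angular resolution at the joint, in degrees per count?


counts per rev = 4425
effective counts at joint = 4425 * 5 = 22125
resolution = 360 / 22125
= 0.0163 deg/count


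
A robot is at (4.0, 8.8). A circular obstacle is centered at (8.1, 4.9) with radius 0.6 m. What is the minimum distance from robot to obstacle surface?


center_dist = sqrt((4.0-8.1)^2 + (8.8-4.9)^2)
= sqrt(16.81 + 15.21)
= 5.6586
min_dist = center_dist - radius = 5.6586 - 0.6 = 5.0586 m


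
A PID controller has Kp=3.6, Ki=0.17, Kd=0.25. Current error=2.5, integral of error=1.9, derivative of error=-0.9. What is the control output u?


u = Kp*e + Ki*int(e) + Kd*de/dt
= 3.6*2.5 + 0.17*1.9 + 0.25*(-0.9)
= 9.0 + 0.323 + -0.225
= 9.098


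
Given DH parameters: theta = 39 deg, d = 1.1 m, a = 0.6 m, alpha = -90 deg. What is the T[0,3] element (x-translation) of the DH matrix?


T[0,3] = a * cos(theta)
= 0.6 * cos(39 deg)
= 0.6 * 0.7771
= 0.4663


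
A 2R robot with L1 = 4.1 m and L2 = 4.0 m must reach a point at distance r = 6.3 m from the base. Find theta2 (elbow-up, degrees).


cos(theta2) = (r^2 - L1^2 - L2^2) / (2*L1*L2)
cos(theta2) = (39.69 - 16.81 - 16.0) / 32.8
cos(theta2) = 0.209756
theta2 = 77.8919 degrees


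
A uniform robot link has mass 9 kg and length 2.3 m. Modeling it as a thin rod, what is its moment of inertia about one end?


I = (1/3) * m * L^2
= (1/3) * 9 * 2.3^2
= 0.333333 * 9 * 5.29
= 15.87 kg*m^2


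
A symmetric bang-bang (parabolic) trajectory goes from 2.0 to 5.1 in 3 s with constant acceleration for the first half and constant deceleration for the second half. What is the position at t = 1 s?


Symmetric rest-to-rest: each phase covers (pf-p0)/2 in time T/2. 0.5*a*(T/2)^2 = (pf-p0)/2 => a = 4*(pf-p0)/T^2
a = 4*(5.1-2.0)/3^2 = 1.3778
t = 1 is in the acceleration phase (t <= T/2).
p = p0 + 0.5*a*t^2 = 2.0 + 0.5*1.3778*1^2
= 2.6889


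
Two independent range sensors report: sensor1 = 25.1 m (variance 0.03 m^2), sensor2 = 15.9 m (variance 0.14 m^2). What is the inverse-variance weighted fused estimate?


w1 = (1/var1) / (1/var1 + 1/var2)
   = 33.3333 / (33.3333 + 7.1429) = 0.8235
w2 = 1 - w1 = 0.1765
fused = w1*s1 + w2*s2 = 20.6706 + 2.8059
= 23.4765 m


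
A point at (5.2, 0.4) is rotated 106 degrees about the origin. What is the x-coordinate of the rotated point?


x' = x*cos(theta) - y*sin(theta)
cos(106 deg) = -0.2756, sin(106 deg) = 0.9613
x' = 5.2 * -0.2756 - 0.4 * 0.9613
= -1.4333 - 0.3845
= -1.8178


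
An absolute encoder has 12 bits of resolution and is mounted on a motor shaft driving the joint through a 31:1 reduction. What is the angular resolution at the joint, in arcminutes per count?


counts = 2^12 = 4096
effective counts at joint = 4096 * 31 = 126976
resolution = 360*60 / 126976
= 0.1701 arcmin/count


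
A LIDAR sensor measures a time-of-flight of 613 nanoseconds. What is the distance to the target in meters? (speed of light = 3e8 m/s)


tof = 613 ns = 6.13e-07 s
dist = c * tof / 2
= 3e8 * 6.13e-07 / 2
= 91.95 m


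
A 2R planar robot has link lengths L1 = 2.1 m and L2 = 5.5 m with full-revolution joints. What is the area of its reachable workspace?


r_max = L1 + L2 = 7.6 m
r_min = |L1 - L2| = 3.4 m
Area = pi*(r_max^2 - r_min^2)
= pi*(57.76 - 11.56)
= pi * 46.2
= 145.1416 m^2


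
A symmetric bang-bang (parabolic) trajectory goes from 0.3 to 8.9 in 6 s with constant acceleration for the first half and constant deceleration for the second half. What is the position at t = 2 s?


Symmetric rest-to-rest: each phase covers (pf-p0)/2 in time T/2. 0.5*a*(T/2)^2 = (pf-p0)/2 => a = 4*(pf-p0)/T^2
a = 4*(8.9-0.3)/6^2 = 0.9556
t = 2 is in the acceleration phase (t <= T/2).
p = p0 + 0.5*a*t^2 = 0.3 + 0.5*0.9556*2^2
= 2.2111


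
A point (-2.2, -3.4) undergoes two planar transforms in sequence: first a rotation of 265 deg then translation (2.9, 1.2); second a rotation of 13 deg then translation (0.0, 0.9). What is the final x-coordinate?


After transform 1:
x1 = cos(265)*-2.2 - sin(265)*-3.4 + 2.9 = -0.2953
y1 = sin(265)*-2.2 + cos(265)*-3.4 + 1.2 = 3.688
After transform 2:
x2 = cos(13)*-0.2953 - sin(13)*3.688 + 0.0
= -1.1174


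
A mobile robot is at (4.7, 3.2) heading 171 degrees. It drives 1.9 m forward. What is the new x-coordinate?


x_new = x0 + d*cos(theta)
= 4.7 + 1.9*cos(171)
= 4.7 + -1.8766
= 2.8234


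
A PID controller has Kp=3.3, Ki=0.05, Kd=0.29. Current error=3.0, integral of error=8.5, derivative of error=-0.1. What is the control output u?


u = Kp*e + Ki*int(e) + Kd*de/dt
= 3.3*3.0 + 0.05*8.5 + 0.29*(-0.1)
= 9.9 + 0.425 + -0.029
= 10.296


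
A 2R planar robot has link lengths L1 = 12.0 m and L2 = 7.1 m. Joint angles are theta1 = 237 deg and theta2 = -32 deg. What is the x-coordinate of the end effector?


Convert angles to radians: theta1 = 4.1364, theta2 = -0.5585
x = L1*cos(theta1) + L2*cos(theta1+theta2)
x = -6.5357 + -6.4348
x = -12.9705


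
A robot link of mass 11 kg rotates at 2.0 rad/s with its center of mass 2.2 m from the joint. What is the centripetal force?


F = m * omega^2 * r
= 11 * 2.0^2 * 2.2
= 11 * 4.0 * 2.2
= 96.8 N


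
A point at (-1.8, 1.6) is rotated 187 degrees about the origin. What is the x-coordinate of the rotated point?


x' = x*cos(theta) - y*sin(theta)
cos(187 deg) = -0.9925, sin(187 deg) = -0.1219
x' = -1.8 * -0.9925 - 1.6 * -0.1219
= 1.7866 - -0.195
= 1.9816


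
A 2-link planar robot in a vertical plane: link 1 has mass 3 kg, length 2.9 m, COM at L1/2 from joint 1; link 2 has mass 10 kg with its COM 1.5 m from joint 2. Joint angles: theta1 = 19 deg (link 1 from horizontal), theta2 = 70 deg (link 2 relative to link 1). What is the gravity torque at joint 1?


Horizontal distance from joint 1 to link-1 COM:
  x_c1 = (L1/2)*cos(t1) = 1.45 * 0.9455 = 1.371 m
Horizontal distance from joint 1 to link-2 COM:
  x_c2 = L1*cos(t1) + Lc2*cos(t1+t2)
       = 2.9*0.9455 + 1.5*0.0175 = 2.7682 m
tau1 = m1*g*x_c1 + m2*g*x_c2
     = 3*9.81*1.371 + 10*9.81*2.7682
     = 40.3486 + 271.5587
     = 311.9073 Nm


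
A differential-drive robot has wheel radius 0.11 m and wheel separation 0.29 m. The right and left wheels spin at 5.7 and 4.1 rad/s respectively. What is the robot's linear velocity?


vR = r*wR = 0.11*5.7 = 0.627 m/s
vL = r*wL = 0.11*4.1 = 0.451 m/s
v = (vR+vL)/2 = 0.539 m/s
omega = (vR-vL)/L = 0.6069 rad/s
linear velocity = 0.539 m/s


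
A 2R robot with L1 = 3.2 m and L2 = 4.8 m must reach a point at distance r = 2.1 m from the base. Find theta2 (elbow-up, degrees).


cos(theta2) = (r^2 - L1^2 - L2^2) / (2*L1*L2)
cos(theta2) = (4.41 - 10.24 - 23.04) / 30.72
cos(theta2) = -0.939779
theta2 = 160.0144 degrees


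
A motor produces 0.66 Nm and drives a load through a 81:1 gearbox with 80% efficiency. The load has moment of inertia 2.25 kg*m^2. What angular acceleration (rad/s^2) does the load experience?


tau_out = tau_motor * N * eta
= 0.66 * 81 * 0.8 = 42.768 Nm
alpha = tau_out / I = 42.768 / 2.25
= 19.008 rad/s^2


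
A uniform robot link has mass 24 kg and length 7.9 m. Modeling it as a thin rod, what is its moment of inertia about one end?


I = (1/3) * m * L^2
= (1/3) * 24 * 7.9^2
= 0.333333 * 24 * 62.41
= 499.28 kg*m^2


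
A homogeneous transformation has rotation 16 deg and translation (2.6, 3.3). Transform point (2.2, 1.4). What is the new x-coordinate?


x' = cos(theta)*px - sin(theta)*py + tx
= 0.9613*2.2 - 0.2756*1.4 + 2.6
= 4.3289


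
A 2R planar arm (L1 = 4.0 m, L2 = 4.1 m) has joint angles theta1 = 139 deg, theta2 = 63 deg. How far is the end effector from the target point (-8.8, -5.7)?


End effector via forward kinematics:
x = L1*cos(t1) + L2*cos(t1+t2) = -6.8203
y = L1*sin(t1) + L2*sin(t1+t2) = 1.0883
Distance to target:
d = sqrt((-8.8 - -6.8203)^2 + (-5.7 - 1.0883)^2)
= sqrt(3.9192 + 46.0817)
= 7.0711 m


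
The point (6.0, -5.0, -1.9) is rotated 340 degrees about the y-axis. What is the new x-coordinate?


Rotation about y-axis: x' = x*cos(theta) + z*sin(theta)
= 6.0 * 0.9397 + -1.9 * -0.342
= 6.288


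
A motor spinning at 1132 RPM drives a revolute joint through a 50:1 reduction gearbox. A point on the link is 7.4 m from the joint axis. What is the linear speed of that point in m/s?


omega_motor = 1132 * 2*pi/60 = 118.5428 rad/s
omega_joint = omega_motor / 50 = 2.3709 rad/s
v = omega_joint * r = 2.3709 * 7.4
= 17.5443 m/s


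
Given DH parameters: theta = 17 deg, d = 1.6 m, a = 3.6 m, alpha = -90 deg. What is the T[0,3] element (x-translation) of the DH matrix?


T[0,3] = a * cos(theta)
= 3.6 * cos(17 deg)
= 3.6 * 0.9563
= 3.4427


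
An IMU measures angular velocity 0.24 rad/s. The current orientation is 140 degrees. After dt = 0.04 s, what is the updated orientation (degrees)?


delta_theta = w * dt = 0.24 * 0.04 = 0.0096 rad
= 0.55 deg
theta_new = 140 + 0.55 = 140.55 deg


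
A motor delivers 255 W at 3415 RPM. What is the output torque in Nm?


omega = 3415 * 2*pi/60 = 357.618 rad/s
tau = P / omega = 255 / 357.618
= 0.7131 Nm


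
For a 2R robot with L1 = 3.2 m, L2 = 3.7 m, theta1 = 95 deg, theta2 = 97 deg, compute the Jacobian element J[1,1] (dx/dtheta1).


J[1,1] = -L1*sin(t1) - L2*sin(t1+t2)
= -3.2*sin(95) - 3.7*sin(192)
= -2.4185


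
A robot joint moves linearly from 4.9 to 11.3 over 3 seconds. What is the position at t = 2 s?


s = t/T = 2/3 = 0.6667
p(t) = p0 + (pf-p0)*s
= 4.9 + (11.3 - 4.9) * 0.6667
= 9.1667


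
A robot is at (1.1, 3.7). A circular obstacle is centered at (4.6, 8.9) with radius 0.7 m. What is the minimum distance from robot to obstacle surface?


center_dist = sqrt((1.1-4.6)^2 + (3.7-8.9)^2)
= sqrt(12.25 + 27.04)
= 6.2682
min_dist = center_dist - radius = 6.2682 - 0.7 = 5.5682 m


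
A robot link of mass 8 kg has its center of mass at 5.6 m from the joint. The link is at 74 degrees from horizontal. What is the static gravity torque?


tau = m*g*L*cos(angle)
= 8 * 9.81 * 5.6 * cos(74 deg)
= 8 * 9.81 * 5.6 * 0.2756
= 121.1393 Nm


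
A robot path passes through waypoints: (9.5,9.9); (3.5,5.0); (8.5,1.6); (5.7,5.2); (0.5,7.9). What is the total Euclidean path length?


Segment lengths:
  seg1 = sqrt((-6.0)^2 + (-4.9)^2) = 7.7466
  seg2 = sqrt((5.0)^2 + (-3.4)^2) = 6.0465
  seg3 = sqrt((-2.8)^2 + (3.6)^2) = 4.5607
  seg4 = sqrt((-5.2)^2 + (2.7)^2) = 5.8592
Total = 24.213


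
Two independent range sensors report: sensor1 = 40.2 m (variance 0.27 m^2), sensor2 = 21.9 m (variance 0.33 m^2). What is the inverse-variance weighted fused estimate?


w1 = (1/var1) / (1/var1 + 1/var2)
   = 3.7037 / (3.7037 + 3.0303) = 0.55
w2 = 1 - w1 = 0.45
fused = w1*s1 + w2*s2 = 22.11 + 9.855
= 31.965 m


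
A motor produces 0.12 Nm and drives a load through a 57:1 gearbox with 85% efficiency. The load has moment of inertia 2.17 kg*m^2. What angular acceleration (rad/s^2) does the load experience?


tau_out = tau_motor * N * eta
= 0.12 * 57 * 0.85 = 5.814 Nm
alpha = tau_out / I = 5.814 / 2.17
= 2.6793 rad/s^2


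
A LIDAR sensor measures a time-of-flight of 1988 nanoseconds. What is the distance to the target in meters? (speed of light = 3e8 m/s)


tof = 1988 ns = 1.988e-06 s
dist = c * tof / 2
= 3e8 * 1.988e-06 / 2
= 298.2 m


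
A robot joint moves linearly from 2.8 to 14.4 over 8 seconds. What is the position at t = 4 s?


s = t/T = 4/8 = 0.5
p(t) = p0 + (pf-p0)*s
= 2.8 + (14.4 - 2.8) * 0.5
= 8.6


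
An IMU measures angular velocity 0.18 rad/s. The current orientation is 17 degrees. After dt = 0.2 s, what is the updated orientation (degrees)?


delta_theta = w * dt = 0.18 * 0.2 = 0.036 rad
= 2.0626 deg
theta_new = 17 + 2.0626 = 19.0626 deg


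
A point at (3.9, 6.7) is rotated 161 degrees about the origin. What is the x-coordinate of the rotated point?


x' = x*cos(theta) - y*sin(theta)
cos(161 deg) = -0.9455, sin(161 deg) = 0.3256
x' = 3.9 * -0.9455 - 6.7 * 0.3256
= -3.6875 - 2.1813
= -5.8688


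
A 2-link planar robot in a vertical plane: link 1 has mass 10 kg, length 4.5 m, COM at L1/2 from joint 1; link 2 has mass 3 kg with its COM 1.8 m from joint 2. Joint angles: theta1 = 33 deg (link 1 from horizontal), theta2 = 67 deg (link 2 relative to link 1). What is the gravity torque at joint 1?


Horizontal distance from joint 1 to link-1 COM:
  x_c1 = (L1/2)*cos(t1) = 2.25 * 0.8387 = 1.887 m
Horizontal distance from joint 1 to link-2 COM:
  x_c2 = L1*cos(t1) + Lc2*cos(t1+t2)
       = 4.5*0.8387 + 1.8*-0.1736 = 3.4615 m
tau1 = m1*g*x_c1 + m2*g*x_c2
     = 10*9.81*1.887 + 3*9.81*3.4615
     = 185.1156 + 101.8705
     = 286.9861 Nm


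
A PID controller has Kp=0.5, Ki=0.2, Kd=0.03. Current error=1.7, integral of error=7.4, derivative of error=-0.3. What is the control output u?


u = Kp*e + Ki*int(e) + Kd*de/dt
= 0.5*1.7 + 0.2*7.4 + 0.03*(-0.3)
= 0.85 + 1.48 + -0.009
= 2.321


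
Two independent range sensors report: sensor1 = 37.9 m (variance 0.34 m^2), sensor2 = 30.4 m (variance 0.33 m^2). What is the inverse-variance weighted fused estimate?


w1 = (1/var1) / (1/var1 + 1/var2)
   = 2.9412 / (2.9412 + 3.0303) = 0.4925
w2 = 1 - w1 = 0.5075
fused = w1*s1 + w2*s2 = 18.6672 + 15.4269
= 34.094 m


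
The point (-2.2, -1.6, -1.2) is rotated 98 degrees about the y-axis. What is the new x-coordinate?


Rotation about y-axis: x' = x*cos(theta) + z*sin(theta)
= -2.2 * -0.1392 + -1.2 * 0.9903
= -0.8821


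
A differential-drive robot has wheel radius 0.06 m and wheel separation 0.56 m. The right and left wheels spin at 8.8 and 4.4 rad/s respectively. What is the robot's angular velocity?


vR = r*wR = 0.06*8.8 = 0.528 m/s
vL = r*wL = 0.06*4.4 = 0.264 m/s
v = (vR+vL)/2 = 0.396 m/s
omega = (vR-vL)/L = 0.4714 rad/s
angular velocity = 0.4714 rad/s


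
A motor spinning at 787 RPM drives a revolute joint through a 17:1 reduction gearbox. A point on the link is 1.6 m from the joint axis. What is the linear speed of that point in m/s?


omega_motor = 787 * 2*pi/60 = 82.4144 rad/s
omega_joint = omega_motor / 17 = 4.8479 rad/s
v = omega_joint * r = 4.8479 * 1.6
= 7.7567 m/s


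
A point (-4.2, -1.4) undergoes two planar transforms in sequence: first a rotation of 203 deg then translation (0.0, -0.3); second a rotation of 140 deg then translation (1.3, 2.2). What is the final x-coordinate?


After transform 1:
x1 = cos(203)*-4.2 - sin(203)*-1.4 + 0.0 = 3.3191
y1 = sin(203)*-4.2 + cos(203)*-1.4 + -0.3 = 2.6298
After transform 2:
x2 = cos(140)*3.3191 - sin(140)*2.6298 + 1.3
= -2.933


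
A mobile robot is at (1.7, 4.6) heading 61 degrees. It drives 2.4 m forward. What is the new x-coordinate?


x_new = x0 + d*cos(theta)
= 1.7 + 2.4*cos(61)
= 1.7 + 1.1635
= 2.8635


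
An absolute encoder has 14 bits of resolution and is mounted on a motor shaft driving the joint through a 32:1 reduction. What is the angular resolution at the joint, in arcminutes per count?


counts = 2^14 = 16384
effective counts at joint = 16384 * 32 = 524288
resolution = 360*60 / 524288
= 0.0412 arcmin/count


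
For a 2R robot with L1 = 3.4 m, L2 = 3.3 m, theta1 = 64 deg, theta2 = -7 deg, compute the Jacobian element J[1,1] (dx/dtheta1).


J[1,1] = -L1*sin(t1) - L2*sin(t1+t2)
= -3.4*sin(64) - 3.3*sin(57)
= -5.8235


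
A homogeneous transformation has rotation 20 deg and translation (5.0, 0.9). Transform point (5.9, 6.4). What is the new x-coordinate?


x' = cos(theta)*px - sin(theta)*py + tx
= 0.9397*5.9 - 0.342*6.4 + 5.0
= 8.3553


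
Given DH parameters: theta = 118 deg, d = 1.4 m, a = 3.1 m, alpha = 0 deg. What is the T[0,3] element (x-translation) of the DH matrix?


T[0,3] = a * cos(theta)
= 3.1 * cos(118 deg)
= 3.1 * -0.4695
= -1.4554


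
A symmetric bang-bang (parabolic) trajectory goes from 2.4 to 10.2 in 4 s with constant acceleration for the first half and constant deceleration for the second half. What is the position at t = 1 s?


Symmetric rest-to-rest: each phase covers (pf-p0)/2 in time T/2. 0.5*a*(T/2)^2 = (pf-p0)/2 => a = 4*(pf-p0)/T^2
a = 4*(10.2-2.4)/4^2 = 1.95
t = 1 is in the acceleration phase (t <= T/2).
p = p0 + 0.5*a*t^2 = 2.4 + 0.5*1.95*1^2
= 3.375


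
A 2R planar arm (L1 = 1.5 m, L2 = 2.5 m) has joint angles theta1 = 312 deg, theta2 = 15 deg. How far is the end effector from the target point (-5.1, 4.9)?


End effector via forward kinematics:
x = L1*cos(t1) + L2*cos(t1+t2) = 3.1004
y = L1*sin(t1) + L2*sin(t1+t2) = -2.4763
Distance to target:
d = sqrt((-5.1 - 3.1004)^2 + (4.9 - -2.4763)^2)
= sqrt(67.2461 + 54.41)
= 11.0298 m


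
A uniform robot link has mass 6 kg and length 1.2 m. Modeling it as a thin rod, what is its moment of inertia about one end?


I = (1/3) * m * L^2
= (1/3) * 6 * 1.2^2
= 0.333333 * 6 * 1.44
= 2.88 kg*m^2


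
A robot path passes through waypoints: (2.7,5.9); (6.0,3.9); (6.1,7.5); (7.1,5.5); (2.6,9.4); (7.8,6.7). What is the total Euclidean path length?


Segment lengths:
  seg1 = sqrt((3.3)^2 + (-2.0)^2) = 3.8588
  seg2 = sqrt((0.1)^2 + (3.6)^2) = 3.6014
  seg3 = sqrt((1.0)^2 + (-2.0)^2) = 2.2361
  seg4 = sqrt((-4.5)^2 + (3.9)^2) = 5.9548
  seg5 = sqrt((5.2)^2 + (-2.7)^2) = 5.8592
Total = 21.5102


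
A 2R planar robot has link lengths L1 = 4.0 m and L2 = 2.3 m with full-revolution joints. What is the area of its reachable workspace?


r_max = L1 + L2 = 6.3 m
r_min = |L1 - L2| = 1.7 m
Area = pi*(r_max^2 - r_min^2)
= pi*(39.69 - 2.89)
= pi * 36.8
= 115.6106 m^2


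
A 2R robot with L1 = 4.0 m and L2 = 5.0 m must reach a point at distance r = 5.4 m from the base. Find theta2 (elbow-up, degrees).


cos(theta2) = (r^2 - L1^2 - L2^2) / (2*L1*L2)
cos(theta2) = (29.16 - 16.0 - 25.0) / 40.0
cos(theta2) = -0.296
theta2 = 107.2175 degrees


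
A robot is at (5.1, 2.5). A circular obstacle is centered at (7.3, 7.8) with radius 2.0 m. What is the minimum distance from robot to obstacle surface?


center_dist = sqrt((5.1-7.3)^2 + (2.5-7.8)^2)
= sqrt(4.84 + 28.09)
= 5.7385
min_dist = center_dist - radius = 5.7385 - 2.0 = 3.7385 m


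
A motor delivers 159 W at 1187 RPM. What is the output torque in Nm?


omega = 1187 * 2*pi/60 = 124.3023 rad/s
tau = P / omega = 159 / 124.3023
= 1.2791 Nm


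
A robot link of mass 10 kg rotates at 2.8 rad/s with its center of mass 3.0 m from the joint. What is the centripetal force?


F = m * omega^2 * r
= 10 * 2.8^2 * 3.0
= 10 * 7.84 * 3.0
= 235.2 N


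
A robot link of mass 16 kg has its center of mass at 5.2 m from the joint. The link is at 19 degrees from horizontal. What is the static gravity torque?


tau = m*g*L*cos(angle)
= 16 * 9.81 * 5.2 * cos(19 deg)
= 16 * 9.81 * 5.2 * 0.9455
= 771.7247 Nm


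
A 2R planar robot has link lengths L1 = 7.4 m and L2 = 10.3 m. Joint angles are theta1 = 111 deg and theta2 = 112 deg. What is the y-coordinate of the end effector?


Convert angles to radians: theta1 = 1.9373, theta2 = 1.9548
y = L1*sin(theta1) + L2*sin(theta1+theta2)
y = 6.9085 + -7.0246
y = -0.1161


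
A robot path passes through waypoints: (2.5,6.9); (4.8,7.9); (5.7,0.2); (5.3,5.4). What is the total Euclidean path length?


Segment lengths:
  seg1 = sqrt((2.3)^2 + (1.0)^2) = 2.508
  seg2 = sqrt((0.9)^2 + (-7.7)^2) = 7.7524
  seg3 = sqrt((-0.4)^2 + (5.2)^2) = 5.2154
Total = 15.4758


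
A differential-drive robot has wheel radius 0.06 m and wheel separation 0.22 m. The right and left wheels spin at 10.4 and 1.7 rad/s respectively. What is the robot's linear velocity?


vR = r*wR = 0.06*10.4 = 0.624 m/s
vL = r*wL = 0.06*1.7 = 0.102 m/s
v = (vR+vL)/2 = 0.363 m/s
omega = (vR-vL)/L = 2.3727 rad/s
linear velocity = 0.363 m/s


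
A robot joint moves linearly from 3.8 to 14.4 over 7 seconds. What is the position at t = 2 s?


s = t/T = 2/7 = 0.2857
p(t) = p0 + (pf-p0)*s
= 3.8 + (14.4 - 3.8) * 0.2857
= 6.8286


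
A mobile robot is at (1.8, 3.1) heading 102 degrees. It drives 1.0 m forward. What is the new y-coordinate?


y_new = y0 + d*sin(theta)
= 3.1 + 1.0*sin(102)
= 3.1 + 0.9781
= 4.0781


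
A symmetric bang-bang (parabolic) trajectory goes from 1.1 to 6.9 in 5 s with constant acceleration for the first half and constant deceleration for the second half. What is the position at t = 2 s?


Symmetric rest-to-rest: each phase covers (pf-p0)/2 in time T/2. 0.5*a*(T/2)^2 = (pf-p0)/2 => a = 4*(pf-p0)/T^2
a = 4*(6.9-1.1)/5^2 = 0.928
t = 2 is in the acceleration phase (t <= T/2).
p = p0 + 0.5*a*t^2 = 1.1 + 0.5*0.928*2^2
= 2.956


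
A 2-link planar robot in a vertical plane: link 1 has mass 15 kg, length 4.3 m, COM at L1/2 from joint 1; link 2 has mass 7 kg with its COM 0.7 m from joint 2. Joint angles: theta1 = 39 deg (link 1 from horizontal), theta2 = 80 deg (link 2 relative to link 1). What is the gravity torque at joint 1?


Horizontal distance from joint 1 to link-1 COM:
  x_c1 = (L1/2)*cos(t1) = 2.15 * 0.7771 = 1.6709 m
Horizontal distance from joint 1 to link-2 COM:
  x_c2 = L1*cos(t1) + Lc2*cos(t1+t2)
       = 4.3*0.7771 + 0.7*-0.4848 = 3.0024 m
tau1 = m1*g*x_c1 + m2*g*x_c2
     = 15*9.81*1.6709 + 7*9.81*3.0024
     = 245.8676 + 206.1721
     = 452.0397 Nm


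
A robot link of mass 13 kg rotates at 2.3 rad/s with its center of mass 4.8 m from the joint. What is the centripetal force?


F = m * omega^2 * r
= 13 * 2.3^2 * 4.8
= 13 * 5.29 * 4.8
= 330.096 N


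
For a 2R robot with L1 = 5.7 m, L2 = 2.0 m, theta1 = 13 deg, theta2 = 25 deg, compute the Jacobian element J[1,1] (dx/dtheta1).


J[1,1] = -L1*sin(t1) - L2*sin(t1+t2)
= -5.7*sin(13) - 2.0*sin(38)
= -2.5135


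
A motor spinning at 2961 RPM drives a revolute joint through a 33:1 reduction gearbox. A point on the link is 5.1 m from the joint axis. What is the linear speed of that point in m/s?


omega_motor = 2961 * 2*pi/60 = 310.0752 rad/s
omega_joint = omega_motor / 33 = 9.3962 rad/s
v = omega_joint * r = 9.3962 * 5.1
= 47.9207 m/s


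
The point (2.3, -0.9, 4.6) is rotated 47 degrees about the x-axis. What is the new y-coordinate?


Rotation about x-axis: y' = y*cos(theta) - z*sin(theta)
= -0.9 * 0.682 - 4.6 * 0.7314
= -3.978


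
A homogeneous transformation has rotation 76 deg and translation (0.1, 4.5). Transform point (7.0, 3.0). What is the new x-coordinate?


x' = cos(theta)*px - sin(theta)*py + tx
= 0.2419*7.0 - 0.9703*3.0 + 0.1
= -1.1174


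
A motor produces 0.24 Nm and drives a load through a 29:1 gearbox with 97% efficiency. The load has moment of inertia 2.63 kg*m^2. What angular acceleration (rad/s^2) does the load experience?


tau_out = tau_motor * N * eta
= 0.24 * 29 * 0.97 = 6.7512 Nm
alpha = tau_out / I = 6.7512 / 2.63
= 2.567 rad/s^2


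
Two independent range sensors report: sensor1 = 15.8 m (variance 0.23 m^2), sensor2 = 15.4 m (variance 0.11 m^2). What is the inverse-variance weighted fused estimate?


w1 = (1/var1) / (1/var1 + 1/var2)
   = 4.3478 / (4.3478 + 9.0909) = 0.3235
w2 = 1 - w1 = 0.6765
fused = w1*s1 + w2*s2 = 5.1118 + 10.4176
= 15.5294 m


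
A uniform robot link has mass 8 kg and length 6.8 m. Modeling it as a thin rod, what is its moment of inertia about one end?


I = (1/3) * m * L^2
= (1/3) * 8 * 6.8^2
= 0.333333 * 8 * 46.24
= 123.3067 kg*m^2


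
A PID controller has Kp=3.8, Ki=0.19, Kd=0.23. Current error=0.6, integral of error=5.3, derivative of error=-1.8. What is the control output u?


u = Kp*e + Ki*int(e) + Kd*de/dt
= 3.8*0.6 + 0.19*5.3 + 0.23*(-1.8)
= 2.28 + 1.007 + -0.414
= 2.873


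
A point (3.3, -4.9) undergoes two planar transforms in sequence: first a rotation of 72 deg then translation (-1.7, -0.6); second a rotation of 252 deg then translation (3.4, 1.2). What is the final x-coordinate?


After transform 1:
x1 = cos(72)*3.3 - sin(72)*-4.9 + -1.7 = 3.9799
y1 = sin(72)*3.3 + cos(72)*-4.9 + -0.6 = 1.0243
After transform 2:
x2 = cos(252)*3.9799 - sin(252)*1.0243 + 3.4
= 3.1443


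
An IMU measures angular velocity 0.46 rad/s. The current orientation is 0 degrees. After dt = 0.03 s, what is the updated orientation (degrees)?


delta_theta = w * dt = 0.46 * 0.03 = 0.0138 rad
= 0.7907 deg
theta_new = 0 + 0.7907 = 0.7907 deg


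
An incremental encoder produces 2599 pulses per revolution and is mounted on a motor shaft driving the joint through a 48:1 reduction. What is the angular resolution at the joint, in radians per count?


counts per rev = 2599
effective counts at joint = 2599 * 48 = 124752
resolution = 2*pi / 124752
= 5.0365e-05 rad/count


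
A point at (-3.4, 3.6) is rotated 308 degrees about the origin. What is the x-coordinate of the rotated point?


x' = x*cos(theta) - y*sin(theta)
cos(308 deg) = 0.6157, sin(308 deg) = -0.788
x' = -3.4 * 0.6157 - 3.6 * -0.788
= -2.0932 - -2.8368
= 0.7436


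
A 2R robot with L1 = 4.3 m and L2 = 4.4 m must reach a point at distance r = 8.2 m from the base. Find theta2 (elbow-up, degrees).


cos(theta2) = (r^2 - L1^2 - L2^2) / (2*L1*L2)
cos(theta2) = (67.24 - 18.49 - 19.36) / 37.84
cos(theta2) = 0.776691
theta2 = 39.0414 degrees


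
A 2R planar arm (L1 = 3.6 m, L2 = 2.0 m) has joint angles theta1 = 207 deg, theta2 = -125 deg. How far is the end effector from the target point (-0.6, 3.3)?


End effector via forward kinematics:
x = L1*cos(t1) + L2*cos(t1+t2) = -2.9293
y = L1*sin(t1) + L2*sin(t1+t2) = 0.3462
Distance to target:
d = sqrt((-0.6 - -2.9293)^2 + (3.3 - 0.3462)^2)
= sqrt(5.4255 + 8.7251)
= 3.7617 m


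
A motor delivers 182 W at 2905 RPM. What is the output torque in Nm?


omega = 2905 * 2*pi/60 = 304.2109 rad/s
tau = P / omega = 182 / 304.2109
= 0.5983 Nm


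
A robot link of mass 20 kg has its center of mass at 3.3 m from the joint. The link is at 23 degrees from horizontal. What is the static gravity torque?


tau = m*g*L*cos(angle)
= 20 * 9.81 * 3.3 * cos(23 deg)
= 20 * 9.81 * 3.3 * 0.9205
= 595.9901 Nm
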